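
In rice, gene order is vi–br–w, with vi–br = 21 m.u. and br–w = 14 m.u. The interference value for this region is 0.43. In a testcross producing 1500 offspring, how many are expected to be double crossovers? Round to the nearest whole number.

25

Map distances give recombination frequencies of 0.210 and 0.140 for the two intervals.
With interference 0.43 (so coincidence = 0.57), expected double-crossover frequency = 0.210 × 0.140 × 0.57 = 0.01676.
Expected number = 0.01676 × 1500 = 25.14 ≈ 25.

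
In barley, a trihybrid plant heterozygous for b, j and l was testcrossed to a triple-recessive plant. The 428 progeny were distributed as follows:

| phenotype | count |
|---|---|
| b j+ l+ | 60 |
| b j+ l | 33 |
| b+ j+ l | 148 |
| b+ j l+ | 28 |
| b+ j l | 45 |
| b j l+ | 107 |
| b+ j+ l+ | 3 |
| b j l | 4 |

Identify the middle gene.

The two most frequent reciprocal classes, b j l+ and b+ j+ l, are the parental types, so the F1 was b j l+ / b+ j+ l.
The two rarest classes, b j l and b+ j+ l+, are the double crossovers. Comparing them with the parentals, only the l allele has switched, so l is the middle locus and the order is b – l – j.

l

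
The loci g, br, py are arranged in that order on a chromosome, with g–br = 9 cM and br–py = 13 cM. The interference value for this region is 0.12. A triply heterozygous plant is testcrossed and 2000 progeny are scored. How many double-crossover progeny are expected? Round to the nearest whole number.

21

Map distances give recombination frequencies of 0.090 and 0.130 for the two intervals.
With interference 0.12 (so coincidence = 0.88), expected double-crossover frequency = 0.090 × 0.130 × 0.88 = 0.01030.
Expected number = 0.01030 × 2000 = 20.59 ≈ 21.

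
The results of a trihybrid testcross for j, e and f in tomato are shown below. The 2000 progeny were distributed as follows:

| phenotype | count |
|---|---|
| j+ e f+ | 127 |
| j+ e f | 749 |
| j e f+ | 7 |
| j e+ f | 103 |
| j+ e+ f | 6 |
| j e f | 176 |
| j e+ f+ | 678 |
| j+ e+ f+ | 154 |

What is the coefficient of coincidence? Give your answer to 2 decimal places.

0.31

The two most frequent reciprocal classes, j+ e f and j e+ f+, are the parental types, so the F1 was j+ e f / j e+ f+.
The two rarest classes, j+ e+ f and j e f+, are the double crossovers. Comparing them with the parentals, only the e allele has switched, so e is the middle locus and the order is f – e – j.
f–e: (230 + 13)/2000 = 0.1215; e–j: (330 + 13)/2000 = 0.1715.
Expected DCO frequency = 0.1215 × 0.1715 ≈ 0.02084; observed = 13/2000 ≈ 0.00650.
Coefficient of coincidence = 0.00650/0.02084 ≈ 0.31.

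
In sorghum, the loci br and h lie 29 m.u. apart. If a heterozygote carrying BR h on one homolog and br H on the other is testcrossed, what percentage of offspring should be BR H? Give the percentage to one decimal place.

14.5%

A map distance of 29 m.u. corresponds to a recombination frequency of 0.290.
The F1 is BR h / br H, so BR H is a recombinant gamete class with expected frequency r/2 = 0.290/2 = 0.1450.
That is 0.1450 = 14.5% of the progeny.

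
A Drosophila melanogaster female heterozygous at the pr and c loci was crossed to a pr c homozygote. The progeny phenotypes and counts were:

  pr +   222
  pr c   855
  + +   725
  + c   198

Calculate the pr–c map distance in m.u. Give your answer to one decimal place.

The two most frequent classes, + + (725) and pr c (855), are the parental types, so the F1 was + + / pr c.
The recombinant classes are + c and pr +: 198 + 222 = 420.
Recombination frequency = 420/2000 = 0.2100 ≈ 21.0%, i.e. 21.0 m.u.

21.0 m.u.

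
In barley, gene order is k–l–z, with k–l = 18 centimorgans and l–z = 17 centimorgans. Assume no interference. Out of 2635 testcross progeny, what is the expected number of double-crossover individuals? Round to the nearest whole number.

81

Map distances give recombination frequencies of 0.180 and 0.170 for the two intervals.
With no interference, expected double-crossover frequency = 0.180 × 0.170 = 0.03060.
Expected number = 0.03060 × 2635 = 80.63 ≈ 81.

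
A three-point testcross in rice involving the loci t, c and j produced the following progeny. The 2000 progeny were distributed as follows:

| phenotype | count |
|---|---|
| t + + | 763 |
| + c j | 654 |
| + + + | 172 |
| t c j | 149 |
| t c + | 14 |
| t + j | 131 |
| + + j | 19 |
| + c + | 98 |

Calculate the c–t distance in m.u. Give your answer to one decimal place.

The two most frequent reciprocal classes, + c j and t + +, are the parental types, so the F1 was + c j / t + +.
The two rarest classes, + + j and t c +, are the double crossovers. Comparing them with the parentals, only the c allele has switched, so c is the middle locus and the order is t – c – j.
Crossovers in the t–c interval produce the single-crossover classes t c j and + + + (149 + 172 = 321) plus the double crossovers (33).
RF(t–c) = (321 + 33) / 2000 = 354/2000 = 0.1770 → 17.7 m.u.

17.7 m.u.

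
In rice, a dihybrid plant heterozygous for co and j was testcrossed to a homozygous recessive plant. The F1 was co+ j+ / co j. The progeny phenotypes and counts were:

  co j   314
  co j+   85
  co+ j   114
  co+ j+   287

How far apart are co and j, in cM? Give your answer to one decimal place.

The recombinant classes are co+ j and co j+: 114 + 85 = 199.
Recombination frequency = 199/800 = 0.2487 ≈ 24.9%, i.e. 24.9 cM.

24.9 cM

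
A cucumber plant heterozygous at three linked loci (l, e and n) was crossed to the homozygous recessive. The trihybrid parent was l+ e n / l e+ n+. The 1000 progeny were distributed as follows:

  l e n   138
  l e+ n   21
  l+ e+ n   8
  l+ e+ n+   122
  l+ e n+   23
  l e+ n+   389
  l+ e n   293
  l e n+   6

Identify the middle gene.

e

The two rarest classes, l+ e+ n and l e n+, are the double crossovers. Comparing them with the parentals, only the e allele has switched, so e is the middle locus and the order is l – e – n.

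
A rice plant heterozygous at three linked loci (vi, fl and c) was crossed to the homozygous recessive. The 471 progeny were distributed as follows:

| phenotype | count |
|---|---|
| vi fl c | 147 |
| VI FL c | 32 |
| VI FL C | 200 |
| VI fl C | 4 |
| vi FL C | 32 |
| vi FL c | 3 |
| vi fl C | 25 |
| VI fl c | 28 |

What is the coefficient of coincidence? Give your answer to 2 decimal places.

The two most frequent reciprocal classes, vi fl c and VI FL C, are the parental types, so the F1 was vi fl c / VI FL C.
The two rarest classes, vi FL c and VI fl C, are the double crossovers. Comparing them with the parentals, only the fl allele has switched, so fl is the middle locus and the order is c – fl – vi.
c–fl: (57 + 7)/471 = 0.1359; fl–vi: (60 + 7)/471 = 0.1423.
Expected DCO frequency = 0.1359 × 0.1423 ≈ 0.01934; observed = 7/471 ≈ 0.01486.
Coefficient of coincidence = 0.01486/0.01934 ≈ 0.77.

0.77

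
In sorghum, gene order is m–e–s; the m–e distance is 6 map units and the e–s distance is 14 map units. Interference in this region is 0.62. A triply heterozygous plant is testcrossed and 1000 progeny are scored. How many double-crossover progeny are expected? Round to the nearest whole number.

Map distances give recombination frequencies of 0.060 and 0.140 for the two intervals.
With interference 0.62 (so coincidence = 0.38), expected double-crossover frequency = 0.060 × 0.140 × 0.38 = 0.00319.
Expected number = 0.00319 × 1000 = 3.19 ≈ 3.

3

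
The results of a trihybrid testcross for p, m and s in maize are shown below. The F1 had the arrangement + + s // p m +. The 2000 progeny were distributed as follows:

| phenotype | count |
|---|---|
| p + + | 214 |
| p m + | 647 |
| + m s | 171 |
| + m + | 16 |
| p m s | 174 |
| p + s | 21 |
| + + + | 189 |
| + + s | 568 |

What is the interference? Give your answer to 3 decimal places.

0.562

The two rarest classes, p + s and + m +, are the double crossovers. Comparing them with the parentals, only the p allele has switched, so p is the middle locus and the order is s – p – m.
s–p: (363 + 37)/2000 = 0.2000; p–m: (385 + 37)/2000 = 0.2110.
Expected DCO frequency = 0.2000 × 0.2110 ≈ 0.04220; observed = 37/2000 ≈ 0.01850.
Coefficient of coincidence = 0.01850/0.04220 ≈ 0.438; interference = 1 − 0.438 = 0.562.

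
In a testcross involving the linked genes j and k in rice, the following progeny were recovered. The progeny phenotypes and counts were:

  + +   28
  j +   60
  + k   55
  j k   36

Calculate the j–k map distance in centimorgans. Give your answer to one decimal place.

The two most frequent classes, + k (55) and j + (60), are the parental types, so the F1 was + k / j +.
The recombinant classes are + + and j k: 28 + 36 = 64.
Recombination frequency = 64/179 = 0.3575 ≈ 35.8%, i.e. 35.8 centimorgans.

35.8 centimorgans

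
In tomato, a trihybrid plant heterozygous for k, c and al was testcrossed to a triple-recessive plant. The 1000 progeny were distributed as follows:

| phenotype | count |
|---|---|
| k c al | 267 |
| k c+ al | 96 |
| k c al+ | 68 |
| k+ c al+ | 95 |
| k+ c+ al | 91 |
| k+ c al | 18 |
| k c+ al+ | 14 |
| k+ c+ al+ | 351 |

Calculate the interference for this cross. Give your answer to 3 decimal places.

0.249

The two most frequent reciprocal classes, k c al and k+ c+ al+, are the parental types, so the F1 was k c al / k+ c+ al+.
The two rarest classes, k+ c al and k c+ al+, are the double crossovers. Comparing them with the parentals, only the k allele has switched, so k is the middle locus and the order is c – k – al.
c–k: (191 + 32)/1000 = 0.2230; k–al: (159 + 32)/1000 = 0.1910.
Expected DCO frequency = 0.2230 × 0.1910 ≈ 0.04259; observed = 32/1000 ≈ 0.03200.
Coefficient of coincidence = 0.03200/0.04259 ≈ 0.751; interference = 1 − 0.751 = 0.249.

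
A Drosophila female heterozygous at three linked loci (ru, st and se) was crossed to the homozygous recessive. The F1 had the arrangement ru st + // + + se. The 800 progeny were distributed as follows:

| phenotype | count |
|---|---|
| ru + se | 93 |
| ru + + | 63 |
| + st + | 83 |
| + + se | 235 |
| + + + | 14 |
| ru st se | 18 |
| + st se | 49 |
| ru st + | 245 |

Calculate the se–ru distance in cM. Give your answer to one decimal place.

26.0 cM

The two rarest classes, ru st se and + + +, are the double crossovers. Comparing them with the parentals, only the se allele has switched, so se is the middle locus and the order is st – se – ru.
Crossovers in the se–ru interval produce the single-crossover classes + st + and ru + se (83 + 93 = 176) plus the double crossovers (32).
RF(se–ru) = (176 + 32) / 800 = 208/800 = 0.2600 → 26.0 cM.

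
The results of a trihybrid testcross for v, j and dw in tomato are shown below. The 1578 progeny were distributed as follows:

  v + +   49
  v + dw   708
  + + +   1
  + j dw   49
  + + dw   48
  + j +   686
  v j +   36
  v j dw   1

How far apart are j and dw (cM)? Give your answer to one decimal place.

The two most frequent reciprocal classes, v + dw and + j +, are the parental types, so the F1 was v + dw / + j +.
The two rarest classes, v j dw and + + +, are the double crossovers. Comparing them with the parentals, only the j allele has switched, so j is the middle locus and the order is dw – j – v.
Crossovers in the dw–j interval produce the single-crossover classes v + + and + j dw (49 + 49 = 98) plus the double crossovers (2).
RF(dw–j) = (98 + 2) / 1578 = 100/1578 = 0.0634 → 6.3 cM.

6.3 cM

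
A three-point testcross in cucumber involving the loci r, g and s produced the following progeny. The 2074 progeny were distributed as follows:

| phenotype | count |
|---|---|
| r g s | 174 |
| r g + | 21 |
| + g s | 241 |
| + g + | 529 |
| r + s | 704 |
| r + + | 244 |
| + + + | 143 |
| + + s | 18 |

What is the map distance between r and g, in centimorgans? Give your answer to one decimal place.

The two most frequent reciprocal classes, r + s and + g +, are the parental types, so the F1 was r + s / + g +.
The two rarest classes, + + s and r g +, are the double crossovers. Comparing them with the parentals, only the r allele has switched, so r is the middle locus and the order is g – r – s.
Crossovers in the g–r interval produce the single-crossover classes r g s and + + + (174 + 143 = 317) plus the double crossovers (39).
RF(g–r) = (317 + 39) / 2074 = 356/2074 = 0.1716 → 17.2 centimorgans.

17.2 centimorgans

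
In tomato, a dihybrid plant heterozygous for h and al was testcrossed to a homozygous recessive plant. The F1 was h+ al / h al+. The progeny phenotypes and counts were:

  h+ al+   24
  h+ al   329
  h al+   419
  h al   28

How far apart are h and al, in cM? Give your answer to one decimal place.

The recombinant classes are h+ al+ and h al: 24 + 28 = 52.
Recombination frequency = 52/800 = 0.0650 ≈ 6.5%, i.e. 6.5 cM.

6.5 cM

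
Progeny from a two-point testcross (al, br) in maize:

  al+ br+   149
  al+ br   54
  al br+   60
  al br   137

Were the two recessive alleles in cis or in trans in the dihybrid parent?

cis

The two most frequent classes are al+ br+ (149) and al br (137); these are the parental (non-recombinant) types.
So the F1 carried al+ br+ on one chromosome and al br on the other — the recessive alleles are on the same chromosome (cis / coupling).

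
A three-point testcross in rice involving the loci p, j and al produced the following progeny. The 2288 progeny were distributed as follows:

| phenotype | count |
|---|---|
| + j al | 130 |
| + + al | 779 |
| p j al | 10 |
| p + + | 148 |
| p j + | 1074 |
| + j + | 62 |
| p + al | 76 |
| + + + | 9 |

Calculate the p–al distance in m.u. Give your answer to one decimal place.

The two most frequent reciprocal classes, p j + and + + al, are the parental types, so the F1 was p j + / + + al.
The two rarest classes, p j al and + + +, are the double crossovers. Comparing them with the parentals, only the al allele has switched, so al is the middle locus and the order is j – al – p.
Crossovers in the al–p interval produce the single-crossover classes + j + and p + al (62 + 76 = 138) plus the double crossovers (19).
RF(al–p) = (138 + 19) / 2288 = 157/2288 = 0.0686 → 6.9 m.u.

6.9 m.u.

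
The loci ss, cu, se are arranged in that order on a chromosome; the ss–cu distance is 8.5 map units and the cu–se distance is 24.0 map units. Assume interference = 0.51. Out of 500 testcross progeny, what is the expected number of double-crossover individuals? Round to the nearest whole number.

Map distances give recombination frequencies of 0.085 and 0.240 for the two intervals.
With interference 0.51 (so coincidence = 0.49), expected double-crossover frequency = 0.085 × 0.240 × 0.49 = 0.01000.
Expected number = 0.01000 × 500 = 5.00 ≈ 5.

5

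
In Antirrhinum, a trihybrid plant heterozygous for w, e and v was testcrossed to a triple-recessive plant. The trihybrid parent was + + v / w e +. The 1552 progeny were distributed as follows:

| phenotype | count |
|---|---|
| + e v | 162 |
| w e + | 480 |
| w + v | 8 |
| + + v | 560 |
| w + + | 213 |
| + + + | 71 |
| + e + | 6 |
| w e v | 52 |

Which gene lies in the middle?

The two rarest classes, w + v and + e +, are the double crossovers. Comparing them with the parentals, only the w allele has switched, so w is the middle locus and the order is v – w – e.

w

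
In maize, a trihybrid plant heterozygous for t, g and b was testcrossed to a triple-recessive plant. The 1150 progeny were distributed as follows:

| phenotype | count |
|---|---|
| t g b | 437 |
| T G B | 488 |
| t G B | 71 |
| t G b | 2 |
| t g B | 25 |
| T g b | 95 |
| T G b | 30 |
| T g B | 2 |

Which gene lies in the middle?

The two most frequent reciprocal classes, T G B and t g b, are the parental types, so the F1 was T G B / t g b.
The two rarest classes, T g B and t G b, are the double crossovers. Comparing them with the parentals, only the g allele has switched, so g is the middle locus and the order is b – g – t.

g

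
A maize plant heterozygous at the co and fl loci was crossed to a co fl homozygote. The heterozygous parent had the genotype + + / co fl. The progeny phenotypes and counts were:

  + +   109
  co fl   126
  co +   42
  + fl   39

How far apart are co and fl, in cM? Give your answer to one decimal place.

25.6 cM

The recombinant classes are + fl and co +: 39 + 42 = 81.
Recombination frequency = 81/316 = 0.2563 ≈ 25.6%, i.e. 25.6 cM.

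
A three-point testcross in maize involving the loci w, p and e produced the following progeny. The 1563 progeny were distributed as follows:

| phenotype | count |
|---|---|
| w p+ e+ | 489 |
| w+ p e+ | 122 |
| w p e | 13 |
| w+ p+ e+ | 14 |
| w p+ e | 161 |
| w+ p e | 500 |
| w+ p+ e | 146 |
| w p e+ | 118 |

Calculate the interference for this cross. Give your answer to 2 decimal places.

0.53

The two most frequent reciprocal classes, w+ p e and w p+ e+, are the parental types, so the F1 was w+ p e / w p+ e+.
The two rarest classes, w p e and w+ p+ e+, are the double crossovers. Comparing them with the parentals, only the w allele has switched, so w is the middle locus and the order is p – w – e.
p–w: (264 + 27)/1563 = 0.1862; w–e: (283 + 27)/1563 = 0.1983.
Expected DCO frequency = 0.1862 × 0.1983 ≈ 0.03692; observed = 27/1563 ≈ 0.01727.
Coefficient of coincidence = 0.01727/0.03692 ≈ 0.47; interference = 1 − 0.47 = 0.53.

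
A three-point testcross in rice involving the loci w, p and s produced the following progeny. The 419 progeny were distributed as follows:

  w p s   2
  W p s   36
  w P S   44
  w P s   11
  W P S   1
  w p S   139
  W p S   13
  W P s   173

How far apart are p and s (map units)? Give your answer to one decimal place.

19.8 map units

The two most frequent reciprocal classes, W P s and w p S, are the parental types, so the F1 was W P s / w p S.
The two rarest classes, W P S and w p s, are the double crossovers. Comparing them with the parentals, only the s allele has switched, so s is the middle locus and the order is p – s – w.
Crossovers in the p–s interval produce the single-crossover classes W p s and w P S (36 + 44 = 80) plus the double crossovers (3).
RF(p–s) = (80 + 3) / 419 = 83/419 = 0.1981 → 19.8 map units.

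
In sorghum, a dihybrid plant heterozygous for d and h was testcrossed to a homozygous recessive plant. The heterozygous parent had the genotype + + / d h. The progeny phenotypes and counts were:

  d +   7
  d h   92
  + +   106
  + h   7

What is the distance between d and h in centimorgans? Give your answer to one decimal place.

The recombinant classes are + h and d +: 7 + 7 = 14.
Recombination frequency = 14/212 = 0.0660 ≈ 6.6%, i.e. 6.6 centimorgans.

6.6 centimorgans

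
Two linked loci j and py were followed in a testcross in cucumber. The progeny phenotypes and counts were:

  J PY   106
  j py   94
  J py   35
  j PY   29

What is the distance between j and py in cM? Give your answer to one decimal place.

24.2 cM

The two most frequent classes, J PY (106) and j py (94), are the parental types, so the F1 was J PY / j py.
The recombinant classes are J py and j PY: 35 + 29 = 64.
Recombination frequency = 64/264 = 0.2424 ≈ 24.2%, i.e. 24.2 cM.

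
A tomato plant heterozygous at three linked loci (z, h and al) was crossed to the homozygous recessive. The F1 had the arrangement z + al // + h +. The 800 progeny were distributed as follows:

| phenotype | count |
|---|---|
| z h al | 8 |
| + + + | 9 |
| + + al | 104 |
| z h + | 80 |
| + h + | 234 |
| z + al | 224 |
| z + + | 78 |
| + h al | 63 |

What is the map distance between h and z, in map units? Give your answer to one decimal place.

25.1 map units

The two rarest classes, z h al and + + +, are the double crossovers. Comparing them with the parentals, only the h allele has switched, so h is the middle locus and the order is z – h – al.
Crossovers in the z–h interval produce the single-crossover classes + + al and z h + (104 + 80 = 184) plus the double crossovers (17).
RF(z–h) = (184 + 17) / 800 = 201/800 = 0.2512 → 25.1 map units.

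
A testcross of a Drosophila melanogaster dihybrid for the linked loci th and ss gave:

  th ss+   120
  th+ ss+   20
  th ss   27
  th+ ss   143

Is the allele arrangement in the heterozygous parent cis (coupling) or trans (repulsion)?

trans

The two most frequent classes are th+ ss (143) and th ss+ (120); these are the parental (non-recombinant) types.
So the F1 carried th+ ss on one chromosome and th ss+ on the other — the recessive alleles are on opposite chromosomes (trans / repulsion).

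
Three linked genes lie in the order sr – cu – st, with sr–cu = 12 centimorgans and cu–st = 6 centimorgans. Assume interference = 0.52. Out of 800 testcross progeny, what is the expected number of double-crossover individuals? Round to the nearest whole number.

Map distances give recombination frequencies of 0.120 and 0.060 for the two intervals.
With interference 0.52 (so coincidence = 0.48), expected double-crossover frequency = 0.120 × 0.060 × 0.48 = 0.00346.
Expected number = 0.00346 × 800 = 2.76 ≈ 3.

3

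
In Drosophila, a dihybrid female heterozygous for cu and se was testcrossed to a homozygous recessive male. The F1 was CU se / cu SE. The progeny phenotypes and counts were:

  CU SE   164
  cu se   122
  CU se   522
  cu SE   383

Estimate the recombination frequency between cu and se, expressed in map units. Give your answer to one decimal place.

24.0 map units

The recombinant classes are CU SE and cu se: 164 + 122 = 286.
Recombination frequency = 286/1191 = 0.2401 ≈ 24.0%, i.e. 24.0 map units.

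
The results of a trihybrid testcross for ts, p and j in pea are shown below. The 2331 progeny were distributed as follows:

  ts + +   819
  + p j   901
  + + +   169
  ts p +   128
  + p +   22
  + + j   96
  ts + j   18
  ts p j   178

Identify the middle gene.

j

The two most frequent reciprocal classes, ts + + and + p j, are the parental types, so the F1 was ts + + / + p j.
The two rarest classes, ts + j and + p +, are the double crossovers. Comparing them with the parentals, only the j allele has switched, so j is the middle locus and the order is p – j – ts.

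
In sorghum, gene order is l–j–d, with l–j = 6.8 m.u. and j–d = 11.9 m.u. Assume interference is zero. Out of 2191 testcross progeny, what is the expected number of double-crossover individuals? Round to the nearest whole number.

Map distances give recombination frequencies of 0.068 and 0.119 for the two intervals.
With no interference, expected double-crossover frequency = 0.068 × 0.119 = 0.00809.
Expected number = 0.00809 × 2191 = 17.73 ≈ 18.

18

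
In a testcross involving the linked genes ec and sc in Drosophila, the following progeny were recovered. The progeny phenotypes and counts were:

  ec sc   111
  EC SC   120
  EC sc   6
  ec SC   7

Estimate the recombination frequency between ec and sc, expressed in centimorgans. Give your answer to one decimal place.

5.3 centimorgans

The two most frequent classes, EC SC (120) and ec sc (111), are the parental types, so the F1 was EC SC / ec sc.
The recombinant classes are EC sc and ec SC: 6 + 7 = 13.
Recombination frequency = 13/244 = 0.0533 ≈ 5.3%, i.e. 5.3 centimorgans.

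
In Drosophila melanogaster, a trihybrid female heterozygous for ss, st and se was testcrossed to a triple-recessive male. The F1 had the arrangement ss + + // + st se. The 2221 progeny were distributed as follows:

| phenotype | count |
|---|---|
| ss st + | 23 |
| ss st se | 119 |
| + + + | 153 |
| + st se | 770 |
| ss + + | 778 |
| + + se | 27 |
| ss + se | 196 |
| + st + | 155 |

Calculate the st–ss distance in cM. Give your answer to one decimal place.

14.5 cM

The two rarest classes, ss st + and + + se, are the double crossovers. Comparing them with the parentals, only the st allele has switched, so st is the middle locus and the order is se – st – ss.
Crossovers in the st–ss interval produce the single-crossover classes + + + and ss st se (153 + 119 = 272) plus the double crossovers (50).
RF(st–ss) = (272 + 50) / 2221 = 322/2221 = 0.1450 → 14.5 cM.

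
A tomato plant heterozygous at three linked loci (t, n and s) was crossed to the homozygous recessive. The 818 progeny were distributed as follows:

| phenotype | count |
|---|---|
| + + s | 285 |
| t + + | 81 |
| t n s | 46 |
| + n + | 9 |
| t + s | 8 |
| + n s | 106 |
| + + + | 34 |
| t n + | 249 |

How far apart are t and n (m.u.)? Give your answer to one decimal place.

24.9 m.u.

The two most frequent reciprocal classes, t n + and + + s, are the parental types, so the F1 was t n + / + + s.
The two rarest classes, + n + and t + s, are the double crossovers. Comparing them with the parentals, only the t allele has switched, so t is the middle locus and the order is n – t – s.
Crossovers in the n–t interval produce the single-crossover classes t + + and + n s (81 + 106 = 187) plus the double crossovers (17).
RF(n–t) = (187 + 17) / 818 = 204/818 = 0.2494 → 24.9 m.u.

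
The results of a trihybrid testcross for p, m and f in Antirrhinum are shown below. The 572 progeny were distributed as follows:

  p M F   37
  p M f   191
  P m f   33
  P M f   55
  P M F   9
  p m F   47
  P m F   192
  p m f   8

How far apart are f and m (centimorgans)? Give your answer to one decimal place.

The two most frequent reciprocal classes, p M f and P m F, are the parental types, so the F1 was p M f / P m F.
The two rarest classes, p m f and P M F, are the double crossovers. Comparing them with the parentals, only the m allele has switched, so m is the middle locus and the order is p – m – f.
Crossovers in the m–f interval produce the single-crossover classes p M F and P m f (37 + 33 = 70) plus the double crossovers (17).
RF(m–f) = (70 + 17) / 572 = 87/572 = 0.1521 → 15.2 centimorgans.

15.2 centimorgans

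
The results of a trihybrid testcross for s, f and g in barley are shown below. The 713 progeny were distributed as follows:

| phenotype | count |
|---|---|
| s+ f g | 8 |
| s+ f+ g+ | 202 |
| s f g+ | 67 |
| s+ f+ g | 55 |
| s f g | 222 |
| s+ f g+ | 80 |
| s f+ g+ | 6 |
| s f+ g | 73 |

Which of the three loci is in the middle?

s

The two most frequent reciprocal classes, s f g and s+ f+ g+, are the parental types, so the F1 was s f g / s+ f+ g+.
The two rarest classes, s+ f g and s f+ g+, are the double crossovers. Comparing them with the parentals, only the s allele has switched, so s is the middle locus and the order is f – s – g.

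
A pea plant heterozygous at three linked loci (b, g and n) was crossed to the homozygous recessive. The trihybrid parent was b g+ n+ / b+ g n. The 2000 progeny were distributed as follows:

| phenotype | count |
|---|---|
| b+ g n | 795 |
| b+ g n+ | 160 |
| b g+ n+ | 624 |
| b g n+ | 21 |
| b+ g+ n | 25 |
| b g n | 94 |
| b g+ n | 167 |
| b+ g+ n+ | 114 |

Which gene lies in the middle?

The two rarest classes, b g n+ and b+ g+ n, are the double crossovers. Comparing them with the parentals, only the g allele has switched, so g is the middle locus and the order is n – g – b.

g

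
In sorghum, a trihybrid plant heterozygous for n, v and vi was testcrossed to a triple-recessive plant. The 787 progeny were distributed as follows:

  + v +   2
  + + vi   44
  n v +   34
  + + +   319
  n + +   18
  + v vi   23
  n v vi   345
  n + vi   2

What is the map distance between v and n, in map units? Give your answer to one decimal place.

The two most frequent reciprocal classes, n v vi and + + +, are the parental types, so the F1 was n v vi / + + +.
The two rarest classes, n + vi and + v +, are the double crossovers. Comparing them with the parentals, only the v allele has switched, so v is the middle locus and the order is n – v – vi.
Crossovers in the n–v interval produce the single-crossover classes + v vi and n + + (23 + 18 = 41) plus the double crossovers (4).
RF(n–v) = (41 + 4) / 787 = 45/787 = 0.0572 → 5.7 map units.

5.7 map units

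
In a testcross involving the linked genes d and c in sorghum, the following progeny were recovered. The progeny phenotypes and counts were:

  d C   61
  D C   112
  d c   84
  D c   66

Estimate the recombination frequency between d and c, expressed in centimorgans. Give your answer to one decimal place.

39.3 centimorgans

The two most frequent classes, D C (112) and d c (84), are the parental types, so the F1 was D C / d c.
The recombinant classes are D c and d C: 66 + 61 = 127.
Recombination frequency = 127/323 = 0.3932 ≈ 39.3%, i.e. 39.3 centimorgans.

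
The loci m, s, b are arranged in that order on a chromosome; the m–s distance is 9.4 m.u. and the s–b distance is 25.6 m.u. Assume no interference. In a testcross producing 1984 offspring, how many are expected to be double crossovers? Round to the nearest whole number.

48

Map distances give recombination frequencies of 0.094 and 0.256 for the two intervals.
With no interference, expected double-crossover frequency = 0.094 × 0.256 = 0.02406.
Expected number = 0.02406 × 1984 = 47.74 ≈ 48.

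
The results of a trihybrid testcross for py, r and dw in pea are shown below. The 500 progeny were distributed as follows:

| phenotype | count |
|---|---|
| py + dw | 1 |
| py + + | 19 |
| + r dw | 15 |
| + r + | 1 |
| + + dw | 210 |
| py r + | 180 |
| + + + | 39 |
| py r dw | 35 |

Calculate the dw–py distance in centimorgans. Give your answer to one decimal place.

The two most frequent reciprocal classes, + + dw and py r +, are the parental types, so the F1 was + + dw / py r +.
The two rarest classes, py + dw and + r +, are the double crossovers. Comparing them with the parentals, only the py allele has switched, so py is the middle locus and the order is dw – py – r.
Crossovers in the dw–py interval produce the single-crossover classes + + + and py r dw (39 + 35 = 74) plus the double crossovers (2).
RF(dw–py) = (74 + 2) / 500 = 76/500 = 0.1520 → 15.2 centimorgans.

15.2 centimorgans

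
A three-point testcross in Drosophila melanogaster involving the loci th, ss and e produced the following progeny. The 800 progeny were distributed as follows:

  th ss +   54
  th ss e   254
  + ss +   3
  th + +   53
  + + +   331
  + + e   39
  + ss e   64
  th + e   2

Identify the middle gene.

ss

The two most frequent reciprocal classes, + + + and th ss e, are the parental types, so the F1 was + + + / th ss e.
The two rarest classes, + ss + and th + e, are the double crossovers. Comparing them with the parentals, only the ss allele has switched, so ss is the middle locus and the order is e – ss – th.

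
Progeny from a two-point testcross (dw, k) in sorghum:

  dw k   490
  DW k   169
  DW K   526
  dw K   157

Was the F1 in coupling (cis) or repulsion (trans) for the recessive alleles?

The two most frequent classes are DW K (526) and dw k (490); these are the parental (non-recombinant) types.
So the F1 carried DW K on one chromosome and dw k on the other — the recessive alleles are on the same chromosome (cis / coupling).

cis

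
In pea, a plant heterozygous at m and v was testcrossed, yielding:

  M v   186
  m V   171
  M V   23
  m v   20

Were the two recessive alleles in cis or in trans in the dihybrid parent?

trans

The two most frequent classes are M v (186) and m V (171); these are the parental (non-recombinant) types.
So the F1 carried M v on one chromosome and m V on the other — the recessive alleles are on opposite chromosomes (trans / repulsion).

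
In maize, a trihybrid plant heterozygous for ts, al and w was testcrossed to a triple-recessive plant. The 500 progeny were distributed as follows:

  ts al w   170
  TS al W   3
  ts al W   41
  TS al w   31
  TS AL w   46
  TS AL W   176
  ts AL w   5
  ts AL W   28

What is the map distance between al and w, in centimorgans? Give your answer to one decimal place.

19.0 centimorgans

The two most frequent reciprocal classes, ts al w and TS AL W, are the parental types, so the F1 was ts al w / TS AL W.
The two rarest classes, ts AL w and TS al W, are the double crossovers. Comparing them with the parentals, only the al allele has switched, so al is the middle locus and the order is w – al – ts.
Crossovers in the w–al interval produce the single-crossover classes ts al W and TS AL w (41 + 46 = 87) plus the double crossovers (8).
RF(w–al) = (87 + 8) / 500 = 95/500 = 0.1900 → 19.0 centimorgans.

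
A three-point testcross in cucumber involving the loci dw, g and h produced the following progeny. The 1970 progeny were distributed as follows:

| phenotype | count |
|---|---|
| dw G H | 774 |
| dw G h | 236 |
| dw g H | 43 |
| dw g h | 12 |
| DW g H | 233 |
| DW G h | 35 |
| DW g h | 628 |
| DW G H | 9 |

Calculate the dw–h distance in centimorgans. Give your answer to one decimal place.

The two most frequent reciprocal classes, dw G H and DW g h, are the parental types, so the F1 was dw G H / DW g h.
The two rarest classes, DW G H and dw g h, are the double crossovers. Comparing them with the parentals, only the dw allele has switched, so dw is the middle locus and the order is h – dw – g.
Crossovers in the h–dw interval produce the single-crossover classes dw G h and DW g H (236 + 233 = 469) plus the double crossovers (21).
RF(h–dw) = (469 + 21) / 1970 = 490/1970 = 0.2487 → 24.9 centimorgans.

24.9 centimorgans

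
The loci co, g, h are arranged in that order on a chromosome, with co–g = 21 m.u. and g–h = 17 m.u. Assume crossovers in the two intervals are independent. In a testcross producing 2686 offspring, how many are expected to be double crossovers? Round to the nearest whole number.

96

Map distances give recombination frequencies of 0.210 and 0.170 for the two intervals.
With no interference, expected double-crossover frequency = 0.210 × 0.170 = 0.03570.
Expected number = 0.03570 × 2686 = 95.89 ≈ 96.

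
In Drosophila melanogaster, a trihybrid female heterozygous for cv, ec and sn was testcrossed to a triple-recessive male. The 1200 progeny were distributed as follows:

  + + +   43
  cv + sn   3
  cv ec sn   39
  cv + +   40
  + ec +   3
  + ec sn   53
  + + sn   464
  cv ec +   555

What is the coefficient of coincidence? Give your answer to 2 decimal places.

0.83

The two most frequent reciprocal classes, cv ec + and + + sn, are the parental types, so the F1 was cv ec + / + + sn.
The two rarest classes, + ec + and cv + sn, are the double crossovers. Comparing them with the parentals, only the cv allele has switched, so cv is the middle locus and the order is ec – cv – sn.
ec–cv: (93 + 6)/1200 = 0.0825; cv–sn: (82 + 6)/1200 = 0.0733.
Expected DCO frequency = 0.0825 × 0.0733 ≈ 0.00605; observed = 6/1200 ≈ 0.00500.
Coefficient of coincidence = 0.00500/0.00605 ≈ 0.83.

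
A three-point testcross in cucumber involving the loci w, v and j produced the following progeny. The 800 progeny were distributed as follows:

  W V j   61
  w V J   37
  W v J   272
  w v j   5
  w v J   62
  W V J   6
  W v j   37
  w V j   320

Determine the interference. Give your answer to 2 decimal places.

0.23

The two most frequent reciprocal classes, w V j and W v J, are the parental types, so the F1 was w V j / W v J.
The two rarest classes, w v j and W V J, are the double crossovers. Comparing them with the parentals, only the v allele has switched, so v is the middle locus and the order is j – v – w.
j–v: (74 + 11)/800 = 0.1062; v–w: (123 + 11)/800 = 0.1675.
Expected DCO frequency = 0.1062 × 0.1675 ≈ 0.01779; observed = 11/800 ≈ 0.01375.
Coefficient of coincidence = 0.01375/0.01779 ≈ 0.77; interference = 1 − 0.77 = 0.23.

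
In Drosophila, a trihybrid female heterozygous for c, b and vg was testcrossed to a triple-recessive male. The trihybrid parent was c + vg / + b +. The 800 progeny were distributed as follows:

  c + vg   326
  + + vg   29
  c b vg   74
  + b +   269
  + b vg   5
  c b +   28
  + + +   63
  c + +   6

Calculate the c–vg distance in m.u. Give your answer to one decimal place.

8.5 m.u.

The two rarest classes, c + + and + b vg, are the double crossovers. Comparing them with the parentals, only the vg allele has switched, so vg is the middle locus and the order is b – vg – c.
Crossovers in the vg–c interval produce the single-crossover classes + + vg and c b + (29 + 28 = 57) plus the double crossovers (11).
RF(vg–c) = (57 + 11) / 800 = 68/800 = 0.0850 → 8.5 m.u.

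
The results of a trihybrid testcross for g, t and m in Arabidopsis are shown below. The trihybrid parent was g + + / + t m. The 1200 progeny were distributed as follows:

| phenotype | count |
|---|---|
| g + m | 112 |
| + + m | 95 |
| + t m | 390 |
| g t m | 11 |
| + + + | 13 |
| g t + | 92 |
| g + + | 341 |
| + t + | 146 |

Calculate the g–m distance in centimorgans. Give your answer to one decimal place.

23.5 centimorgans

The two rarest classes, + + + and g t m, are the double crossovers. Comparing them with the parentals, only the g allele has switched, so g is the middle locus and the order is m – g – t.
Crossovers in the m–g interval produce the single-crossover classes g + m and + t + (112 + 146 = 258) plus the double crossovers (24).
RF(m–g) = (258 + 24) / 1200 = 282/1200 = 0.2350 → 23.5 centimorgans.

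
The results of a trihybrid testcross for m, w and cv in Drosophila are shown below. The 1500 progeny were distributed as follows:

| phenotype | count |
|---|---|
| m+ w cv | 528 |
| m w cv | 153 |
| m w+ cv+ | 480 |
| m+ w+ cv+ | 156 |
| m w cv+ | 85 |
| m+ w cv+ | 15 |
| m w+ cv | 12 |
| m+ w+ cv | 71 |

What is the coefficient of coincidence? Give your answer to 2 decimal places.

0.66

The two most frequent reciprocal classes, m+ w cv and m w+ cv+, are the parental types, so the F1 was m+ w cv / m w+ cv+.
The two rarest classes, m+ w cv+ and m w+ cv, are the double crossovers. Comparing them with the parentals, only the cv allele has switched, so cv is the middle locus and the order is m – cv – w.
m–cv: (309 + 27)/1500 = 0.2240; cv–w: (156 + 27)/1500 = 0.1220.
Expected DCO frequency = 0.2240 × 0.1220 ≈ 0.02733; observed = 27/1500 ≈ 0.01800.
Coefficient of coincidence = 0.01800/0.02733 ≈ 0.66.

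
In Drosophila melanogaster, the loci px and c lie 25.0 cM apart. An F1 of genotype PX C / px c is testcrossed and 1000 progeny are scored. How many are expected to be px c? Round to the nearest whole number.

375

A map distance of 25.0 cM corresponds to a recombination frequency of 0.250.
The F1 is PX C / px c, so px c is a parental gamete class with expected frequency (1 − r)/2 = 0.750/2 = 0.3750.
Expected number = 0.3750 × 1000 = 375.00 ≈ 375.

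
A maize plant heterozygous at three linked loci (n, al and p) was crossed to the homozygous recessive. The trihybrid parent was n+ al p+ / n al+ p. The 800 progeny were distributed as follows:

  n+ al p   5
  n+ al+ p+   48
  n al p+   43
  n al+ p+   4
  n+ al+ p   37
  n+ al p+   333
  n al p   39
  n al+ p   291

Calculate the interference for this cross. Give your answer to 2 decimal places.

0.16

The two rarest classes, n+ al p and n al+ p+, are the double crossovers. Comparing them with the parentals, only the p allele has switched, so p is the middle locus and the order is n – p – al.
n–p: (80 + 9)/800 = 0.1113; p–al: (87 + 9)/800 = 0.1200.
Expected DCO frequency = 0.1113 × 0.1200 ≈ 0.01336; observed = 9/800 ≈ 0.01125.
Coefficient of coincidence = 0.01125/0.01336 ≈ 0.84; interference = 1 − 0.84 = 0.16.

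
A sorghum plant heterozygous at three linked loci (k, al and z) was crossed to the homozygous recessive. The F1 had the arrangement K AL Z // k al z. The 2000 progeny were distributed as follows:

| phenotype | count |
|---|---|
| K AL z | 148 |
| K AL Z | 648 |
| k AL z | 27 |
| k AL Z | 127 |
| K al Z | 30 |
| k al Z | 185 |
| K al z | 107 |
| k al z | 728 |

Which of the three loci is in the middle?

al

The two rarest classes, K al Z and k AL z, are the double crossovers. Comparing them with the parentals, only the al allele has switched, so al is the middle locus and the order is k – al – z.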